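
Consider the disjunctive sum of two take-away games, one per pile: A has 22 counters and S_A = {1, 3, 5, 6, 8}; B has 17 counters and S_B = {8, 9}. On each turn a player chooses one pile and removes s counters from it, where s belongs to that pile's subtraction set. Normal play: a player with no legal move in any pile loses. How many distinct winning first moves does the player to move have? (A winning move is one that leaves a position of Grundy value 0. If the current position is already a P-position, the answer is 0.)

Pile A, S = {1, 3, 5, 6, 8}:
n :  0  1  2  3  4  5  6  7  8  9 10 11 12 13 14 15 16 17 18 19 20 21 22
G :  0  1  0  1  0  1  2  3  2  3  2  0  1  0  1  0  1  2  3  2  3  2  0
G_A(22) = 0.
Pile B, S = {8, 9}:
n :  0  1  2  3  4  5  6  7  8  9 10 11 12 13 14 15 16 17
G :  0  0  0  0  0  0  0  0  1  1  1  1  1  1  1  1  2  0
G_B(17) = 0.
Combined Grundy value = 0 ⊕ 0 = 0.
A winning move leaves total XOR = 0, i.e. changes one component's Grundy value g to g ⊕ X where X is the current total.
Pile A: target g' = 0⊕0 = 0, but every legal move changes the Grundy value (mex property), so 0 moves.
Pile B: target g' = 0⊕0 = 0, but every legal move changes the Grundy value (mex property), so 0 moves.

0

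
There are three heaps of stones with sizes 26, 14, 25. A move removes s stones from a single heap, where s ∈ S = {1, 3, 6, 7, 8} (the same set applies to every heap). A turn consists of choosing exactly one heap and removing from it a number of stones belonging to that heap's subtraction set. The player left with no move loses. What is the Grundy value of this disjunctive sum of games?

5

All heaps use S = {1, 3, 6, 7, 8}:
G(0) = 0
G(1) = mex{0} = 1
G(2) = mex{1} = 0
G(3) = mex{0,0} = 1
G(4) = mex{1,1} = 0
G(5) = mex{0,0} = 1
G(6) = mex{1,1,0} = 2
G(7) = mex{2,0,1,0} = 3
G(8) = mex{3,1,0,1,0} = 2
G(9) = mex{2,2,1,0,1} = 3
G(10) = mex{3,3,0,1,0} = 2
G(11) = mex{2,2,1,0,1} = 3
G(12) = mex{3,3,2,1,0} = 4
G(13) = mex{4,2,3,2,1} = 0
G(14) = mex{0,3,2,3,2} = 1
G(15) = mex{1,4,3,2,3} = 0
G(16) = mex{0,0,2,3,2} = 1
G(17) = mex{1,1,3,2,3} = 0
G(18) = mex{0,0,4,3,2} = 1
G(19) = mex{1,1,0,4,3} = 2
G(20) = mex{2,0,1,0,4} = 3
G(21) = mex{3,1,0,1,0} = 2
G(22) = mex{2,2,1,0,1} = 3
G(23) = mex{3,3,0,1,0} = 2
G(24) = mex{2,2,1,0,1} = 3
G(25) = mex{3,3,2,1,0} = 4
G(26) = mex{4,2,3,2,1} = 0
Heap A: G(26) = 0.
Heap B: G(14) = 1.
Heap C: G(25) = 4.
Combined Grundy value = 0 ⊕ 1 ⊕ 4 = 5.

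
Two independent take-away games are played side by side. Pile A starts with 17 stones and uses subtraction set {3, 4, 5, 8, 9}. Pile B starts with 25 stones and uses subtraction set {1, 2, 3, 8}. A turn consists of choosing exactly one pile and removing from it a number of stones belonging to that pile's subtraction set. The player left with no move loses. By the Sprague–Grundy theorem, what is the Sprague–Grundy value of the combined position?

2

Pile A, S = {3, 4, 5, 8, 9}:
n :  0  1  2  3  4  5  6  7  8  9 10 11 12 13 14 15 16 17
G :  0  0  0  1  1  1  2  2  2  3  3  3  0  0  0  1  1  1
G_A(17) = 1.
Pile B, S = {1, 2, 3, 8}:
n :  0  1  2  3  4  5  6  7  8  9 10 11 12 13 14 15 16 17 18 19 20 21 22 23 24 25
G :  0  1  2  3  0  1  2  3  4  0  1  2  3  0  1  2  3  4  0  1  2  3  0  1  2  3
G_B(25) = 3.
Combined Grundy value = 1 ⊕ 3 = 2.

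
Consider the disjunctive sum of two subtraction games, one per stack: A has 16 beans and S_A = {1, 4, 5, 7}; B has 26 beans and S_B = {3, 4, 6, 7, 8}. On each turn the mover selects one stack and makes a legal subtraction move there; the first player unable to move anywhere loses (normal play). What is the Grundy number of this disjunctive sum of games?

1

Stack A, S = {1, 4, 5, 7}:
G(0) = 0
G(1) = mex{0} = 1
G(2) = mex{1} = 0
G(3) = mex{0} = 1
G(4) = mex{1,0} = 2
G(5) = mex{2,1,0} = 3
G(6) = mex{3,0,1} = 2
G(7) = mex{2,1,0,0} = 3
G(8) = mex{3,2,1,1} = 0
G(9) = mex{0,3,2,0} = 1
G(10) = mex{1,2,3,1} = 0
G(11) = mex{0,3,2,2} = 1
G(12) = mex{1,0,3,3} = 2
G(13) = mex{2,1,0,2} = 3
G(14) = mex{3,0,1,3} = 2
G(15) = mex{2,1,0,0} = 3
G(16) = mex{3,2,1,1} = 0
G_A(16) = 0.
Stack B, S = {3, 4, 6, 7, 8}:
G(0) = 0
G(1) = mex{} = 0
G(2) = mex{} = 0
G(3) = mex{0} = 1
G(4) = mex{0,0} = 1
G(5) = mex{0,0} = 1
G(6) = mex{1,0,0} = 2
G(7) = mex{1,1,0,0} = 2
G(8) = mex{1,1,0,0,0} = 2
G(9) = mex{2,1,1,0,0} = 3
G(10) = mex{2,2,1,1,0} = 3
G(11) = mex{2,2,1,1,1} = 0
G(12) = mex{3,2,2,1,1} = 0
G(13) = mex{3,3,2,2,1} = 0
G(14) = mex{0,3,2,2,2} = 1
G(15) = mex{0,0,3,2,2} = 1
G(16) = mex{0,0,3,3,2} = 1
G(17) = mex{1,0,0,3,3} = 2
G(18) = mex{1,1,0,0,3} = 2
G(19) = mex{1,1,0,0,0} = 2
G(20) = mex{2,1,1,0,0} = 3
G(21) = mex{2,2,1,1,0} = 3
G(22) = mex{2,2,1,1,1} = 0
G(23) = mex{3,2,2,1,1} = 0
G(24) = mex{3,3,2,2,1} = 0
G(25) = mex{0,3,2,2,2} = 1
G(26) = mex{0,0,3,2,2} = 1
G_B(26) = 1.
Combined Grundy value = 0 ⊕ 1 = 1.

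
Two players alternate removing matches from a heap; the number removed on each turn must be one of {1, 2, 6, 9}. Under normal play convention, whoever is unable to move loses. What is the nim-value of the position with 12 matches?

n :  0  1  2  3  4  5  6  7  8  9 10 11 12
G :  0  1  2  0  1  2  3  0  1  2  0  1  2

2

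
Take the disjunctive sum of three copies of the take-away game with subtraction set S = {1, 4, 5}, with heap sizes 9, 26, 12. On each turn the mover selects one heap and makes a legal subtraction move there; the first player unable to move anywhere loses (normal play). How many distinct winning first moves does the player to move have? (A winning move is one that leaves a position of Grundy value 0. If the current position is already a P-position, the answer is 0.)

3

All heaps use S = {1, 4, 5}:
G(0) = 0
G(1) = mex{0} = 1
G(2) = mex{1} = 0
G(3) = mex{0} = 1
G(4) = mex{1,0} = 2
G(5) = mex{2,1,0} = 3
G(6) = mex{3,0,1} = 2
G(7) = mex{2,1,0} = 3
G(8) = mex{3,2,1} = 0
G(9) = mex{0,3,2} = 1
G(10) = mex{1,2,3} = 0
G(11) = mex{0,3,2} = 1
G(12) = mex{1,0,3} = 2
G(13) = mex{2,1,0} = 3
G(14) = mex{3,0,1} = 2
G(15) = mex{2,1,0} = 3
G(16) = mex{3,2,1} = 0
G(17) = mex{0,3,2} = 1
G(18) = mex{1,2,3} = 0
G(19) = mex{0,3,2} = 1
G(20) = mex{1,0,3} = 2
G(21) = mex{2,1,0} = 3
G(22) = mex{3,0,1} = 2
G(23) = mex{2,1,0} = 3
G(24) = mex{3,2,1} = 0
G(25) = mex{0,3,2} = 1
G(26) = mex{1,2,3} = 0
Heap A: G(9) = 1.
Heap B: G(26) = 0.
Heap C: G(12) = 2.
Combined Grundy value = 1 ⊕ 0 ⊕ 2 = 3.
A winning move leaves total XOR = 0, i.e. changes one component's Grundy value g to g ⊕ X where X is the current total.
Heap A: need g' = 1⊕3 = 2. Options: 9−1→G=0, 9−4→G=3, 9−5→G=2. Hits: 1.
Heap B: need g' = 0⊕3 = 3. Options: 26−1→G=1, 26−4→G=2, 26−5→G=3. Hits: 1.
Heap C: need g' = 2⊕3 = 1. Options: 12−1→G=1, 12−4→G=0, 12−5→G=3. Hits: 1.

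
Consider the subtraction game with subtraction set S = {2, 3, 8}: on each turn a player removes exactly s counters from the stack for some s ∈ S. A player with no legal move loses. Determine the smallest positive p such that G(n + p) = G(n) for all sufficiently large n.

5

G(0) = 0
G(1) = mex{} = 0
G(2) = mex{0} = 1
G(3) = mex{0,0} = 1
G(4) = mex{1,0} = 2
G(5) = mex{1,1} = 0
G(6) = mex{2,1} = 0
G(7) = mex{0,2} = 1
G(8) = mex{0,0,0} = 1
G(9) = mex{1,0,0} = 2
G(10) = mex{1,1,1} = 0
G(11) = mex{2,1,1} = 0
G(12) = mex{0,2,2} = 1
G(13) = mex{0,0,0} = 1
G(14) = mex{1,0,0} = 2
G(n+5) = G(n) holds for n = 0,…,7 (a full window of length max(S) = 8), so the sequence is purely periodic with period 5.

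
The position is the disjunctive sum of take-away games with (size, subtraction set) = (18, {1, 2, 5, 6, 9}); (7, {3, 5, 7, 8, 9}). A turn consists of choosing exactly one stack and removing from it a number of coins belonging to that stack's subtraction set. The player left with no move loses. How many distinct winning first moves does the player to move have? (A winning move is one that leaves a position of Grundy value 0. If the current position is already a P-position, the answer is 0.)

Stack A, S = {1, 2, 5, 6, 9}:
G(0) = 0
G(1) = mex{0} = 1
G(2) = mex{1,0} = 2
G(3) = mex{2,1} = 0
G(4) = mex{0,2} = 1
G(5) = mex{1,0,0} = 2
G(6) = mex{2,1,1,0} = 3
G(7) = mex{3,2,2,1} = 0
G(8) = mex{0,3,0,2} = 1
G(9) = mex{1,0,1,0,0} = 2
G(10) = mex{2,1,2,1,1} = 0
G(11) = mex{0,2,3,2,2} = 1
G(12) = mex{1,0,0,3,0} = 2
G(13) = mex{2,1,1,0,1} = 3
G(14) = mex{3,2,2,1,2} = 0
G(15) = mex{0,3,0,2,3} = 1
G(16) = mex{1,0,1,0,0} = 2
G(17) = mex{2,1,2,1,1} = 0
G(18) = mex{0,2,3,2,2} = 1
G_A(18) = 1.
Stack B, S = {3, 5, 7, 8, 9}:
G(0) = 0
G(1) = mex{} = 0
G(2) = mex{} = 0
G(3) = mex{0} = 1
G(4) = mex{0} = 1
G(5) = mex{0,0} = 1
G(6) = mex{1,0} = 2
G(7) = mex{1,0,0} = 2
G_B(7) = 2.
Combined Grundy value = 1 ⊕ 2 = 3.
A winning move leaves total XOR = 0, i.e. changes one component's Grundy value g to g ⊕ X where X is the current total.
Stack A: need g' = 1⊕3 = 2. Options: 18−1→G=0, 18−2→G=2, 18−5→G=3, 18−6→G=2, 18−9→G=2. Hits: 3.
Stack B: need g' = 2⊕3 = 1. Options: 7−3→G=1, 7−5→G=0, 7−7→G=0. Hits: 1.

4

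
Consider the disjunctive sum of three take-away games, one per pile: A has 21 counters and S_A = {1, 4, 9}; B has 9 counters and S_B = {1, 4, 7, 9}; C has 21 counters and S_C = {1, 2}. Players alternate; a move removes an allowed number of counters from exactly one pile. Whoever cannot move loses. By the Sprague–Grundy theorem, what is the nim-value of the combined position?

0

Pile A, S = {1, 4, 9}:
n :  0  1  2  3  4  5  6  7  8  9 10 11 12 13 14 15 16 17 18 19 20 21
G :  0  1  0  1  2  0  1  0  1  2  0  1  0  1  2  0  1  0  1  2  0  1
G_A(21) = 1.
Pile B, S = {1, 4, 7, 9}:
G(0) = 0
G(1) = mex{0} = 1
G(2) = mex{1} = 0
G(3) = mex{0} = 1
G(4) = mex{1,0} = 2
G(5) = mex{2,1} = 0
G(6) = mex{0,0} = 1
G(7) = mex{1,1,0} = 2
G(8) = mex{2,2,1} = 0
G(9) = mex{0,0,0,0} = 1
G_B(9) = 1.
Pile C, S = {1, 2}:
n :  0  1  2  3  4  5  6  7  8  9 10 11 12 13 14 15 16 17 18 19 20 21
G :  0  1  2  0  1  2  0  1  2  0  1  2  0  1  2  0  1  2  0  1  2  0
G_C(21) = 0.
Combined Grundy value = 1 ⊕ 1 ⊕ 0 = 0.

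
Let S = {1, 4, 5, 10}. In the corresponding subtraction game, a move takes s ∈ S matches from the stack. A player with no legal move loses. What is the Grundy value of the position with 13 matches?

n :  0  1  2  3  4  5  6  7  8  9 10 11 12 13
G :  0  1  0  1  2  3  2  3  0  1  4  0  1  2

2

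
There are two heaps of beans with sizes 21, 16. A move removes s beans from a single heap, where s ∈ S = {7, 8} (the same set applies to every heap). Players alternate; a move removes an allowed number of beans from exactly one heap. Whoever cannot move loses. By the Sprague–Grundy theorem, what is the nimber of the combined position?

0

All heaps use S = {7, 8}:
n :  0  1  2  3  4  5  6  7  8  9 10 11 12 13 14 15 16 17 18 19 20 21
G :  0  0  0  0  0  0  0  1  1  1  1  1  1  1  2  0  0  0  0  0  0  0
Heap A: G(21) = 0.
Heap B: G(16) = 0.
Combined Grundy value = 0 ⊕ 0 = 0.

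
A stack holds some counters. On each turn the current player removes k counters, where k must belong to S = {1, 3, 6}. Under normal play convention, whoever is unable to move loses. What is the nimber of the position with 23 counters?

1

n :  0  1  2  3  4  5  6  7  8  9 10 11 12 13 14 15 16 17 18 19 20 21 22 23
G :  0  1  0  1  0  1  2  3  2  0  1  0  1  0  1  2  3  2  0  1  0  1  0  1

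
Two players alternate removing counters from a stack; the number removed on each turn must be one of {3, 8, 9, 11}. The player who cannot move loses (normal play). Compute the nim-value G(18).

2

G(0) = 0
G(1) = mex{} = 0
G(2) = mex{} = 0
G(3) = mex{0} = 1
G(4) = mex{0} = 1
G(5) = mex{0} = 1
G(6) = mex{1} = 0
G(7) = mex{1} = 0
G(8) = mex{1,0} = 2
G(9) = mex{0,0,0} = 1
G(10) = mex{0,0,0} = 1
G(11) = mex{2,1,0,0} = 3
G(12) = mex{1,1,1,0} = 2
G(13) = mex{1,1,1,0} = 2
G(14) = mex{3,0,1,1} = 2
G(15) = mex{2,0,0,1} = 3
G(16) = mex{2,2,0,1} = 3
G(17) = mex{2,1,2,0} = 3
G(18) = mex{3,1,1,0} = 2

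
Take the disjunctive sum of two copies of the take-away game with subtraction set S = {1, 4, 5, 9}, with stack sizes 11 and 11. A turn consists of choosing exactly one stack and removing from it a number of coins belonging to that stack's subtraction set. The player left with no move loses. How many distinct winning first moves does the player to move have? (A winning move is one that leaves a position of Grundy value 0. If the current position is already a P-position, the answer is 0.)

All stacks use S = {1, 4, 5, 9}:
n :  0  1  2  3  4  5  6  7  8  9 10 11
G :  0  1  0  1  2  3  2  3  0  1  0  1
Stack A: G(11) = 1.
Stack B: G(11) = 1.
Combined Grundy value = 1 ⊕ 1 = 0.
A winning move leaves total XOR = 0, i.e. changes one component's Grundy value g to g ⊕ X where X is the current total.
Stack A: target g' = 1⊕0 = 1, but every legal move changes the Grundy value (mex property), so 0 moves.
Stack B: target g' = 1⊕0 = 1, but every legal move changes the Grundy value (mex property), so 0 moves.

0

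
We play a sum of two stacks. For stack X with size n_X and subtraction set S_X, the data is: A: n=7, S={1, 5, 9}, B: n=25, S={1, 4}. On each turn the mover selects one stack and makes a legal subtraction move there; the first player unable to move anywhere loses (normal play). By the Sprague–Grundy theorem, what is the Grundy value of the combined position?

1

Stack A, S = {1, 5, 9}:
G(0) = 0
G(1) = mex{0} = 1
G(2) = mex{1} = 0
G(3) = mex{0} = 1
G(4) = mex{1} = 0
G(5) = mex{0,0} = 1
G(6) = mex{1,1} = 0
G(7) = mex{0,0} = 1
G_A(7) = 1.
Stack B, S = {1, 4}:
G(0) = 0
G(1) = mex{0} = 1
G(2) = mex{1} = 0
G(3) = mex{0} = 1
G(4) = mex{1,0} = 2
G(5) = mex{2,1} = 0
G(6) = mex{0,0} = 1
G(7) = mex{1,1} = 0
G(8) = mex{0,2} = 1
G(9) = mex{1,0} = 2
G(10) = mex{2,1} = 0
G(11) = mex{0,0} = 1
G(12) = mex{1,1} = 0
G(13) = mex{0,2} = 1
G(14) = mex{1,0} = 2
G(15) = mex{2,1} = 0
G(16) = mex{0,0} = 1
G(17) = mex{1,1} = 0
G(18) = mex{0,2} = 1
G(19) = mex{1,0} = 2
G(20) = mex{2,1} = 0
G(21) = mex{0,0} = 1
G(22) = mex{1,1} = 0
G(23) = mex{0,2} = 1
G(24) = mex{1,0} = 2
G(25) = mex{2,1} = 0
G_B(25) = 0.
Combined Grundy value = 1 ⊕ 0 = 1.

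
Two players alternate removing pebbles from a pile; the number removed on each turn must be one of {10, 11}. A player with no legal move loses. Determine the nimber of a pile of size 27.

n :  0  1  2  3  4  5  6  7  8  9 10 11 12 13 14 15 16 17 18 19 20 21 22 23 24 25 26 27
G :  0  0  0  0  0  0  0  0  0  0  1  1  1  1  1  1  1  1  1  1  2  0  0  0  0  0  0  0

0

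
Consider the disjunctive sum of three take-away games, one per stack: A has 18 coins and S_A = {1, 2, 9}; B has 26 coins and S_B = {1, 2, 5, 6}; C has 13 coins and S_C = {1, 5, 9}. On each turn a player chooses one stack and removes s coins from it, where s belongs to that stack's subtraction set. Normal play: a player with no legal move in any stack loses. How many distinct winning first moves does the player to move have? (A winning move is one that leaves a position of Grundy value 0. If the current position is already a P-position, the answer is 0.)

5

Stack A, S = {1, 2, 9}:
G(0) = 0
G(1) = mex{0} = 1
G(2) = mex{1,0} = 2
G(3) = mex{2,1} = 0
G(4) = mex{0,2} = 1
G(5) = mex{1,0} = 2
G(6) = mex{2,1} = 0
G(7) = mex{0,2} = 1
G(8) = mex{1,0} = 2
G(9) = mex{2,1,0} = 3
G(10) = mex{3,2,1} = 0
G(11) = mex{0,3,2} = 1
G(12) = mex{1,0,0} = 2
G(13) = mex{2,1,1} = 0
G(14) = mex{0,2,2} = 1
G(15) = mex{1,0,0} = 2
G(16) = mex{2,1,1} = 0
G(17) = mex{0,2,2} = 1
G(18) = mex{1,0,3} = 2
G_A(18) = 2.
Stack B, S = {1, 2, 5, 6}:
n :  0  1  2  3  4  5  6  7  8  9 10 11 12 13 14 15 16 17 18 19 20 21 22 23 24 25 26
G :  0  1  2  0  1  2  3  0  1  2  0  1  2  3  0  1  2  0  1  2  3  0  1  2  0  1  2
G_B(26) = 2.
Stack C, S = {1, 5, 9}:
G(0) = 0
G(1) = mex{0} = 1
G(2) = mex{1} = 0
G(3) = mex{0} = 1
G(4) = mex{1} = 0
G(5) = mex{0,0} = 1
G(6) = mex{1,1} = 0
G(7) = mex{0,0} = 1
G(8) = mex{1,1} = 0
G(9) = mex{0,0,0} = 1
G(10) = mex{1,1,1} = 0
G(11) = mex{0,0,0} = 1
G(12) = mex{1,1,1} = 0
G(13) = mex{0,0,0} = 1
G_C(13) = 1.
Combined Grundy value = 2 ⊕ 2 ⊕ 1 = 1.
A winning move leaves total XOR = 0, i.e. changes one component's Grundy value g to g ⊕ X where X is the current total.
Stack A: need g' = 2⊕1 = 3. Options: 18−1→G=1, 18−2→G=0, 18−9→G=3. Hits: 1.
Stack B: need g' = 2⊕1 = 3. Options: 26−1→G=1, 26−2→G=0, 26−5→G=0, 26−6→G=3. Hits: 1.
Stack C: need g' = 1⊕1 = 0. Options: 13−1→G=0, 13−5→G=0, 13−9→G=0. Hits: 3.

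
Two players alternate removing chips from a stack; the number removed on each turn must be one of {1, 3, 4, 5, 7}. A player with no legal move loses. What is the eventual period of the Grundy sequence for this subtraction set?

8

G(0) = 0
G(1) = mex{0} = 1
G(2) = mex{1} = 0
G(3) = mex{0,0} = 1
G(4) = mex{1,1,0} = 2
G(5) = mex{2,0,1,0} = 3
G(6) = mex{3,1,0,1} = 2
G(7) = mex{2,2,1,0,0} = 3
G(8) = mex{3,3,2,1,1} = 0
G(9) = mex{0,2,3,2,0} = 1
G(10) = mex{1,3,2,3,1} = 0
G(11) = mex{0,0,3,2,2} = 1
G(12) = mex{1,1,0,3,3} = 2
G(13) = mex{2,0,1,0,2} = 3
G(14) = mex{3,1,0,1,3} = 2
G(15) = mex{2,2,1,0,0} = 3
G(16) = mex{3,3,2,1,1} = 0
G(17) = mex{0,2,3,2,0} = 1
G(n+8) = G(n) holds for n = 0,…,6 (a full window of length max(S) = 7), so the sequence is purely periodic with period 8.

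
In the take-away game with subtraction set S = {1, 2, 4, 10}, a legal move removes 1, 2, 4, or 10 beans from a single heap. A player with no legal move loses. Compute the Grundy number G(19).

1

G(0) = 0
G(1) = mex{0} = 1
G(2) = mex{1,0} = 2
G(3) = mex{2,1} = 0
G(4) = mex{0,2,0} = 1
G(5) = mex{1,0,1} = 2
G(6) = mex{2,1,2} = 0
G(7) = mex{0,2,0} = 1
G(8) = mex{1,0,1} = 2
G(9) = mex{2,1,2} = 0
G(10) = mex{0,2,0,0} = 1
G(11) = mex{1,0,1,1} = 2
G(12) = mex{2,1,2,2} = 0
G(13) = mex{0,2,0,0} = 1
G(14) = mex{1,0,1,1} = 2
G(15) = mex{2,1,2,2} = 0
G(16) = mex{0,2,0,0} = 1
G(17) = mex{1,0,1,1} = 2
G(18) = mex{2,1,2,2} = 0
G(19) = mex{0,2,0,0} = 1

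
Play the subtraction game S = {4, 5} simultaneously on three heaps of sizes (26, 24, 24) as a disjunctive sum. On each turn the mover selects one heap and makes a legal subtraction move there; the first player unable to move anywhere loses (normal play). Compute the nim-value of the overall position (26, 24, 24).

2

All heaps use S = {4, 5}:
G(0) = 0
G(1) = mex{} = 0
G(2) = mex{} = 0
G(3) = mex{} = 0
G(4) = mex{0} = 1
G(5) = mex{0,0} = 1
G(6) = mex{0,0} = 1
G(7) = mex{0,0} = 1
G(8) = mex{1,0} = 2
G(9) = mex{1,1} = 0
G(10) = mex{1,1} = 0
G(11) = mex{1,1} = 0
G(12) = mex{2,1} = 0
G(13) = mex{0,2} = 1
G(14) = mex{0,0} = 1
G(15) = mex{0,0} = 1
G(16) = mex{0,0} = 1
G(17) = mex{1,0} = 2
G(18) = mex{1,1} = 0
G(19) = mex{1,1} = 0
G(20) = mex{1,1} = 0
G(21) = mex{2,1} = 0
G(22) = mex{0,2} = 1
G(23) = mex{0,0} = 1
G(24) = mex{0,0} = 1
G(25) = mex{0,0} = 1
G(26) = mex{1,0} = 2
Heap A: G(26) = 2.
Heap B: G(24) = 1.
Heap C: G(24) = 1.
Combined Grundy value = 2 ⊕ 1 ⊕ 1 = 2.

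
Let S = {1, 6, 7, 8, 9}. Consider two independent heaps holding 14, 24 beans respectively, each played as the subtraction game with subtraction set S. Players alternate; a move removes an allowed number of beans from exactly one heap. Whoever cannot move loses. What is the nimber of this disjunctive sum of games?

All heaps use S = {1, 6, 7, 8, 9}:
G(0) = 0
G(1) = mex{0} = 1
G(2) = mex{1} = 0
G(3) = mex{0} = 1
G(4) = mex{1} = 0
G(5) = mex{0} = 1
G(6) = mex{1,0} = 2
G(7) = mex{2,1,0} = 3
G(8) = mex{3,0,1,0} = 2
G(9) = mex{2,1,0,1,0} = 3
G(10) = mex{3,0,1,0,1} = 2
G(11) = mex{2,1,0,1,0} = 3
G(12) = mex{3,2,1,0,1} = 4
G(13) = mex{4,3,2,1,0} = 5
G(14) = mex{5,2,3,2,1} = 0
G(15) = mex{0,3,2,3,2} = 1
G(16) = mex{1,2,3,2,3} = 0
G(17) = mex{0,3,2,3,2} = 1
G(18) = mex{1,4,3,2,3} = 0
G(19) = mex{0,5,4,3,2} = 1
G(20) = mex{1,0,5,4,3} = 2
G(21) = mex{2,1,0,5,4} = 3
G(22) = mex{3,0,1,0,5} = 2
G(23) = mex{2,1,0,1,0} = 3
G(24) = mex{3,0,1,0,1} = 2
Heap A: G(14) = 0.
Heap B: G(24) = 2.
Combined Grundy value = 0 ⊕ 2 = 2.

2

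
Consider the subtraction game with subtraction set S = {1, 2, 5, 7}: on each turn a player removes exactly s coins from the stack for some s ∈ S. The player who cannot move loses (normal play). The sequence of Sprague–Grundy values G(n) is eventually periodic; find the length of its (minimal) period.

G(0) = 0
G(1) = mex{0} = 1
G(2) = mex{1,0} = 2
G(3) = mex{2,1} = 0
G(4) = mex{0,2} = 1
G(5) = mex{1,0,0} = 2
G(6) = mex{2,1,1} = 0
G(7) = mex{0,2,2,0} = 1
G(8) = mex{1,0,0,1} = 2
G(9) = mex{2,1,1,2} = 0
G(10) = mex{0,2,2,0} = 1
G(11) = mex{1,0,0,1} = 2
G(12) = mex{2,1,1,2} = 0
G(13) = mex{0,2,2,0} = 1
G(14) = mex{1,0,0,1} = 2
G(n+3) = G(n) holds for n = 0,…,6 (a full window of length max(S) = 7), so the sequence is purely periodic with period 3.

3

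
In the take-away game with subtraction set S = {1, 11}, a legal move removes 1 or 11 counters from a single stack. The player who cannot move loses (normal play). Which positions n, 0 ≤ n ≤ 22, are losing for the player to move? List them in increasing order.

0, 2, 4, 6, 8, 10, 12, 14, 16, 18, 20, 22

G(0) = 0
G(1) = mex{0} = 1
G(2) = mex{1} = 0
G(3) = mex{0} = 1
G(4) = mex{1} = 0
G(5) = mex{0} = 1
G(6) = mex{1} = 0
G(7) = mex{0} = 1
G(8) = mex{1} = 0
G(9) = mex{0} = 1
G(10) = mex{1} = 0
G(11) = mex{0,0} = 1
G(12) = mex{1,1} = 0
G(13) = mex{0,0} = 1
G(14) = mex{1,1} = 0
G(15) = mex{0,0} = 1
G(16) = mex{1,1} = 0
G(17) = mex{0,0} = 1
G(18) = mex{1,1} = 0
G(19) = mex{0,0} = 1
G(20) = mex{1,1} = 0
G(21) = mex{0,0} = 1
G(22) = mex{1,1} = 0
P-positions are exactly the n with G(n) = 0.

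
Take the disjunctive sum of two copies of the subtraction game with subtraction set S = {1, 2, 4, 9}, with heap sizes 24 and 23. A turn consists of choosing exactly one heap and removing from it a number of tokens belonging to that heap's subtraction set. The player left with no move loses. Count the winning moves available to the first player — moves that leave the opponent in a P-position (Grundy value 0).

3

All heaps use S = {1, 2, 4, 9}:
n :  0  1  2  3  4  5  6  7  8  9 10 11 12 13 14 15 16 17 18 19 20 21 22 23 24
G :  0  1  2  0  1  2  0  1  2  3  4  0  1  2  0  1  2  0  1  2  3  4  0  1  2
Heap A: G(24) = 2.
Heap B: G(23) = 1.
Combined Grundy value = 2 ⊕ 1 = 3.
A winning move leaves total XOR = 0, i.e. changes one component's Grundy value g to g ⊕ X where X is the current total.
Heap A: need g' = 2⊕3 = 1. Options: 24−1→G=1, 24−2→G=0, 24−4→G=3, 24−9→G=1. Hits: 2.
Heap B: need g' = 1⊕3 = 2. Options: 23−1→G=0, 23−2→G=4, 23−4→G=2, 23−9→G=0. Hits: 1.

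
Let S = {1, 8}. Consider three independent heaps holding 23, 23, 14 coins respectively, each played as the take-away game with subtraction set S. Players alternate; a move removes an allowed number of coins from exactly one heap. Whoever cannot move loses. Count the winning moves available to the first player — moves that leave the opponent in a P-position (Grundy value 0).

6

All heaps use S = {1, 8}:
G(0) = 0
G(1) = mex{0} = 1
G(2) = mex{1} = 0
G(3) = mex{0} = 1
G(4) = mex{1} = 0
G(5) = mex{0} = 1
G(6) = mex{1} = 0
G(7) = mex{0} = 1
G(8) = mex{1,0} = 2
G(9) = mex{2,1} = 0
G(10) = mex{0,0} = 1
G(11) = mex{1,1} = 0
G(12) = mex{0,0} = 1
G(13) = mex{1,1} = 0
G(14) = mex{0,0} = 1
G(15) = mex{1,1} = 0
G(16) = mex{0,2} = 1
G(17) = mex{1,0} = 2
G(18) = mex{2,1} = 0
G(19) = mex{0,0} = 1
G(20) = mex{1,1} = 0
G(21) = mex{0,0} = 1
G(22) = mex{1,1} = 0
G(23) = mex{0,0} = 1
Heap A: G(23) = 1.
Heap B: G(23) = 1.
Heap C: G(14) = 1.
Combined Grundy value = 1 ⊕ 1 ⊕ 1 = 1.
A winning move leaves total XOR = 0, i.e. changes one component's Grundy value g to g ⊕ X where X is the current total.
Heap A: need g' = 1⊕1 = 0. Options: 23−1→G=0, 23−8→G=0. Hits: 2.
Heap B: need g' = 1⊕1 = 0. Options: 23−1→G=0, 23−8→G=0. Hits: 2.
Heap C: need g' = 1⊕1 = 0. Options: 14−1→G=0, 14−8→G=0. Hits: 2.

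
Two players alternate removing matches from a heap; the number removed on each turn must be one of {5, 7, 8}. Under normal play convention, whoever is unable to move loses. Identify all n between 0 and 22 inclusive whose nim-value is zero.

0, 1, 2, 3, 4, 13, 14, 15, 16, 17

n :  0  1  2  3  4  5  6  7  8  9 10 11 12 13 14 15 16 17 18 19 20 21 22
G :  0  0  0  0  0  1  1  1  1  1  2  2  2  0  0  0  0  0  1  1  1  1  1
P-positions are exactly the n with G(n) = 0.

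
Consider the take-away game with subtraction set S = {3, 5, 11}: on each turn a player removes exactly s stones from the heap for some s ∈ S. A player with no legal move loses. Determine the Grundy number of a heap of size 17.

G(0) = 0
G(1) = mex{} = 0
G(2) = mex{} = 0
G(3) = mex{0} = 1
G(4) = mex{0} = 1
G(5) = mex{0,0} = 1
G(6) = mex{1,0} = 2
G(7) = mex{1,0} = 2
G(8) = mex{1,1} = 0
G(9) = mex{2,1} = 0
G(10) = mex{2,1} = 0
G(11) = mex{0,2,0} = 1
G(12) = mex{0,2,0} = 1
G(13) = mex{0,0,0} = 1
G(14) = mex{1,0,1} = 2
G(15) = mex{1,0,1} = 2
G(16) = mex{1,1,1} = 0
G(17) = mex{2,1,2} = 0

0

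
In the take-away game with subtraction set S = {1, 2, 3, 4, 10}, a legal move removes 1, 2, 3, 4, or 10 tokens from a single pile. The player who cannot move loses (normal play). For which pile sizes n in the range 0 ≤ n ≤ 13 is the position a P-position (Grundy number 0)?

n :  0  1  2  3  4  5  6  7  8  9 10 11 12 13
G :  0  1  2  3  4  0  1  2  3  4  5  0  1  2
P-positions are exactly the n with G(n) = 0.

0, 5, 11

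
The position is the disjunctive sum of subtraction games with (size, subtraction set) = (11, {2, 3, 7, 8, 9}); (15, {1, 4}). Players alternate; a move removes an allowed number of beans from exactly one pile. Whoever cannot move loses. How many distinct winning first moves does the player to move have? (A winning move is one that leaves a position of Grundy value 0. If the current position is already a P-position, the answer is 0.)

Pile A, S = {2, 3, 7, 8, 9}:
n :  0  1  2  3  4  5  6  7  8  9 10 11
G :  0  0  1  1  2  0  0  1  1  2  2  0
G_A(11) = 0.
Pile B, S = {1, 4}:
G(0) = 0
G(1) = mex{0} = 1
G(2) = mex{1} = 0
G(3) = mex{0} = 1
G(4) = mex{1,0} = 2
G(5) = mex{2,1} = 0
G(6) = mex{0,0} = 1
G(7) = mex{1,1} = 0
G(8) = mex{0,2} = 1
G(9) = mex{1,0} = 2
G(10) = mex{2,1} = 0
G(11) = mex{0,0} = 1
G(12) = mex{1,1} = 0
G(13) = mex{0,2} = 1
G(14) = mex{1,0} = 2
G(15) = mex{2,1} = 0
G_B(15) = 0.
Combined Grundy value = 0 ⊕ 0 = 0.
A winning move leaves total XOR = 0, i.e. changes one component's Grundy value g to g ⊕ X where X is the current total.
Pile A: target g' = 0⊕0 = 0, but every legal move changes the Grundy value (mex property), so 0 moves.
Pile B: target g' = 0⊕0 = 0, but every legal move changes the Grundy value (mex property), so 0 moves.

0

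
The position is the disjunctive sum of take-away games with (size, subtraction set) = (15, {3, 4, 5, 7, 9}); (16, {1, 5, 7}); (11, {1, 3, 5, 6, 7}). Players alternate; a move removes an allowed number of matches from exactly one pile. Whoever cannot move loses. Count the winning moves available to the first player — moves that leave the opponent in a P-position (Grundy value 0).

3

Pile A, S = {3, 4, 5, 7, 9}:
n :  0  1  2  3  4  5  6  7  8  9 10 11 12 13 14 15
G :  0  0  0  1  1  1  2  2  2  3  3  3  0  0  0  1
G_A(15) = 1.
Pile B, S = {1, 5, 7}:
n :  0  1  2  3  4  5  6  7  8  9 10 11 12 13 14 15 16
G :  0  1  0  1  0  1  0  1  0  1  0  1  0  1  0  1  0
G_B(16) = 0.
Pile C, S = {1, 3, 5, 6, 7}:
n :  0  1  2  3  4  5  6  7  8  9 10 11
G :  0  1  0  1  0  1  2  3  2  3  2  3
G_C(11) = 3.
Combined Grundy value = 1 ⊕ 0 ⊕ 3 = 2.
A winning move leaves total XOR = 0, i.e. changes one component's Grundy value g to g ⊕ X where X is the current total.
Pile A: need g' = 1⊕2 = 3. Options: 15−3→G=0, 15−4→G=3, 15−5→G=3, 15−7→G=2, 15−9→G=2. Hits: 2.
Pile B: need g' = 0⊕2 = 2. Options: 16−1→G=1, 16−5→G=1, 16−7→G=1. Hits: 0.
Pile C: need g' = 3⊕2 = 1. Options: 11−1→G=2, 11−3→G=2, 11−5→G=2, 11−6→G=1, 11−7→G=0. Hits: 1.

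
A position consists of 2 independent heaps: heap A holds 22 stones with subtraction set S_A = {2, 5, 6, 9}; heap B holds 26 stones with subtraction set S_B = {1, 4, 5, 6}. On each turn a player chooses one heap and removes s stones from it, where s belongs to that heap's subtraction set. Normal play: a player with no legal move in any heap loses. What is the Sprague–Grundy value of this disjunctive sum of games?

4

Heap A, S = {2, 5, 6, 9}:
n :  0  1  2  3  4  5  6  7  8  9 10 11 12 13 14 15 16 17 18 19 20 21 22
G :  0  0  1  1  0  2  1  3  0  2  1  0  0  1  1  0  2  1  3  0  2  1  0
G_A(22) = 0.
Heap B, S = {1, 4, 5, 6}:
n :  0  1  2  3  4  5  6  7  8  9 10 11 12 13 14 15 16 17 18 19 20 21 22 23 24 25 26
G :  0  1  0  1  2  3  2  3  4  0  1  0  1  2  3  2  3  4  0  1  0  1  2  3  2  3  4
G_B(26) = 4.
Combined Grundy value = 0 ⊕ 4 = 4.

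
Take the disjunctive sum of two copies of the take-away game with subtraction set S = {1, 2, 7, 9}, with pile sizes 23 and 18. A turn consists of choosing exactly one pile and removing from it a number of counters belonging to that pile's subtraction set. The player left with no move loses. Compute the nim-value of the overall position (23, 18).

All piles use S = {1, 2, 7, 9}:
n :  0  1  2  3  4  5  6  7  8  9 10 11 12 13 14 15 16 17 18 19 20 21 22 23
G :  0  1  2  0  1  2  0  1  2  3  4  0  1  2  0  1  2  0  1  2  3  4  0  1
Pile A: G(23) = 1.
Pile B: G(18) = 1.
Combined Grundy value = 1 ⊕ 1 = 0.

0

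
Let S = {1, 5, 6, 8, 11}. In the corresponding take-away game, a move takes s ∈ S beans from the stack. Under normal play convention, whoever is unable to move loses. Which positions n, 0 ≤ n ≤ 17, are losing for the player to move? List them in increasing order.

0, 2, 4, 14, 16

G(0) = 0
G(1) = mex{0} = 1
G(2) = mex{1} = 0
G(3) = mex{0} = 1
G(4) = mex{1} = 0
G(5) = mex{0,0} = 1
G(6) = mex{1,1,0} = 2
G(7) = mex{2,0,1} = 3
G(8) = mex{3,1,0,0} = 2
G(9) = mex{2,0,1,1} = 3
G(10) = mex{3,1,0,0} = 2
G(11) = mex{2,2,1,1,0} = 3
G(12) = mex{3,3,2,0,1} = 4
G(13) = mex{4,2,3,1,0} = 5
G(14) = mex{5,3,2,2,1} = 0
G(15) = mex{0,2,3,3,0} = 1
G(16) = mex{1,3,2,2,1} = 0
G(17) = mex{0,4,3,3,2} = 1
P-positions are exactly the n with G(n) = 0.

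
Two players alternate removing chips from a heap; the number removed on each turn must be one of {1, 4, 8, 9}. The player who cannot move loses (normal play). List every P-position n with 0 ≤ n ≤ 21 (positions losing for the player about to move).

n :  0  1  2  3  4  5  6  7  8  9 10 11 12 13 14 15 16 17 18 19 20 21
G :  0  1  0  1  2  0  1  0  1  2  3  2  0  1  2  3  2  0  1  0  1  2
P-positions are exactly the n with G(n) = 0.

0, 2, 5, 7, 12, 17, 19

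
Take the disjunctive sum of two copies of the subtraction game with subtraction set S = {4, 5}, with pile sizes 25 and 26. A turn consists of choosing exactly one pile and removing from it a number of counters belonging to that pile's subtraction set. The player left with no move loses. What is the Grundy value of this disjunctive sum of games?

All piles use S = {4, 5}:
G(0) = 0
G(1) = mex{} = 0
G(2) = mex{} = 0
G(3) = mex{} = 0
G(4) = mex{0} = 1
G(5) = mex{0,0} = 1
G(6) = mex{0,0} = 1
G(7) = mex{0,0} = 1
G(8) = mex{1,0} = 2
G(9) = mex{1,1} = 0
G(10) = mex{1,1} = 0
G(11) = mex{1,1} = 0
G(12) = mex{2,1} = 0
G(13) = mex{0,2} = 1
G(14) = mex{0,0} = 1
G(15) = mex{0,0} = 1
G(16) = mex{0,0} = 1
G(17) = mex{1,0} = 2
G(18) = mex{1,1} = 0
G(19) = mex{1,1} = 0
G(20) = mex{1,1} = 0
G(21) = mex{2,1} = 0
G(22) = mex{0,2} = 1
G(23) = mex{0,0} = 1
G(24) = mex{0,0} = 1
G(25) = mex{0,0} = 1
G(26) = mex{1,0} = 2
Pile A: G(25) = 1.
Pile B: G(26) = 2.
Combined Grundy value = 1 ⊕ 2 = 3.

3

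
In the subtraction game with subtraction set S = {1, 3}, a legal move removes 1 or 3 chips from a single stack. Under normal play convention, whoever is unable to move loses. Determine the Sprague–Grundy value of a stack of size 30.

G(0) = 0
G(1) = mex{0} = 1
G(2) = mex{1} = 0
G(3) = mex{0,0} = 1
G(4) = mex{1,1} = 0
G(5) = mex{0,0} = 1
G(6) = mex{1,1} = 0
G(7) = mex{0,0} = 1
G(8) = mex{1,1} = 0
G(9) = mex{0,0} = 1
G(10) = mex{1,1} = 0
G(11) = mex{0,0} = 1
G(12) = mex{1,1} = 0
G(13) = mex{0,0} = 1
G(14) = mex{1,1} = 0
G(15) = mex{0,0} = 1
G(16) = mex{1,1} = 0
G(17) = mex{0,0} = 1
G(18) = mex{1,1} = 0
G(19) = mex{0,0} = 1
G(20) = mex{1,1} = 0
G(21) = mex{0,0} = 1
G(22) = mex{1,1} = 0
G(23) = mex{0,0} = 1
G(24) = mex{1,1} = 0
G(25) = mex{0,0} = 1
G(26) = mex{1,1} = 0
G(27) = mex{0,0} = 1
G(28) = mex{1,1} = 0
G(29) = mex{0,0} = 1
G(30) = mex{1,1} = 0

0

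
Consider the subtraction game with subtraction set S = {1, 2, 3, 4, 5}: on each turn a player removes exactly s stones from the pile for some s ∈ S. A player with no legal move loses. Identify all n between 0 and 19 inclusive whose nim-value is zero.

0, 6, 12, 18

n :  0  1  2  3  4  5  6  7  8  9 10 11 12 13 14 15 16 17 18 19
G :  0  1  2  3  4  5  0  1  2  3  4  5  0  1  2  3  4  5  0  1
P-positions are exactly the n with G(n) = 0.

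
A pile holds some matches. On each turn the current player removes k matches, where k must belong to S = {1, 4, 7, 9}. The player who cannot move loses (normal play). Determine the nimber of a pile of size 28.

2

n :  0  1  2  3  4  5  6  7  8  9 10 11 12 13 14 15 16 17 18 19 20 21 22 23 24 25 26 27 28
G :  0  1  0  1  2  0  1  2  0  1  0  1  2  0  1  2  0  1  0  1  2  0  1  2  0  1  0  1  2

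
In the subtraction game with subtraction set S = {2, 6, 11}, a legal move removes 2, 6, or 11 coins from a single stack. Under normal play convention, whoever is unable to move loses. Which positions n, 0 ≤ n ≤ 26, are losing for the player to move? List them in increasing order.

n :  0  1  2  3  4  5  6  7  8  9 10 11 12 13 14 15 16 17 18 19 20 21 22 23 24 25 26
G :  0  0  1  1  0  0  1  1  0  0  1  1  2  0  3  1  2  0  0  1  1  0  0  1  1  0  0
P-positions are exactly the n with G(n) = 0.

0, 1, 4, 5, 8, 9, 13, 17, 18, 21, 22, 25, 26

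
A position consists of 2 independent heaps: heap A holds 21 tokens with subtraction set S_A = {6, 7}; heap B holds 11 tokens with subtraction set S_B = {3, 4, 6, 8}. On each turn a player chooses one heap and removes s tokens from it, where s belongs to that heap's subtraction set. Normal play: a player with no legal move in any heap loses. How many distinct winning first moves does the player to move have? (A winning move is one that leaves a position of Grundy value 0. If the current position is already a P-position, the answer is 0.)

Heap A, S = {6, 7}:
n :  0  1  2  3  4  5  6  7  8  9 10 11 12 13 14 15 16 17 18 19 20 21
G :  0  0  0  0  0  0  1  1  1  1  1  1  2  0  0  0  0  0  0  1  1  1
G_A(21) = 1.
Heap B, S = {3, 4, 6, 8}:
G(0) = 0
G(1) = mex{} = 0
G(2) = mex{} = 0
G(3) = mex{0} = 1
G(4) = mex{0,0} = 1
G(5) = mex{0,0} = 1
G(6) = mex{1,0,0} = 2
G(7) = mex{1,1,0} = 2
G(8) = mex{1,1,0,0} = 2
G(9) = mex{2,1,1,0} = 3
G(10) = mex{2,2,1,0} = 3
G(11) = mex{2,2,1,1} = 0
G_B(11) = 0.
Combined Grundy value = 1 ⊕ 0 = 1.
A winning move leaves total XOR = 0, i.e. changes one component's Grundy value g to g ⊕ X where X is the current total.
Heap A: need g' = 1⊕1 = 0. Options: 21−6→G=0, 21−7→G=0. Hits: 2.
Heap B: need g' = 0⊕1 = 1. Options: 11−3→G=2, 11−4→G=2, 11−6→G=1, 11−8→G=1. Hits: 2.

4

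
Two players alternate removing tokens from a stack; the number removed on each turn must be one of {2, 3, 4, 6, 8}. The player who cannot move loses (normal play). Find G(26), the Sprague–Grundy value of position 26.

3

n :  0  1  2  3  4  5  6  7  8  9 10 11 12 13 14 15 16 17 18 19 20 21 22 23 24 25 26
G :  0  0  1  1  2  2  3  3  4  4  0  0  1  1  2  2  3  3  4  4  0  0  1  1  2  2  3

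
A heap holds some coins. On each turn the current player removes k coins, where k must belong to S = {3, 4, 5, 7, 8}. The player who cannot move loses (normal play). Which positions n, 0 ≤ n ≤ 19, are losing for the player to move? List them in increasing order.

G(0) = 0
G(1) = mex{} = 0
G(2) = mex{} = 0
G(3) = mex{0} = 1
G(4) = mex{0,0} = 1
G(5) = mex{0,0,0} = 1
G(6) = mex{1,0,0} = 2
G(7) = mex{1,1,0,0} = 2
G(8) = mex{1,1,1,0,0} = 2
G(9) = mex{2,1,1,0,0} = 3
G(10) = mex{2,2,1,1,0} = 3
G(11) = mex{2,2,2,1,1} = 0
G(12) = mex{3,2,2,1,1} = 0
G(13) = mex{3,3,2,2,1} = 0
G(14) = mex{0,3,3,2,2} = 1
G(15) = mex{0,0,3,2,2} = 1
G(16) = mex{0,0,0,3,2} = 1
G(17) = mex{1,0,0,3,3} = 2
G(18) = mex{1,1,0,0,3} = 2
G(19) = mex{1,1,1,0,0} = 2
P-positions are exactly the n with G(n) = 0.

0, 1, 2, 11, 12, 13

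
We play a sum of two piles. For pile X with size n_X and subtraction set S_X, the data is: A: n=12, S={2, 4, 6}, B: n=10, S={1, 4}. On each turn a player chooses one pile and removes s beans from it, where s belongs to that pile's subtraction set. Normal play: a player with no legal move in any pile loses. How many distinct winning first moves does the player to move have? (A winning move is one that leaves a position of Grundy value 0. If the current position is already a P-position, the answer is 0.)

Pile A, S = {2, 4, 6}:
n :  0  1  2  3  4  5  6  7  8  9 10 11 12
G :  0  0  1  1  2  2  3  3  0  0  1  1  2
G_A(12) = 2.
Pile B, S = {1, 4}:
n :  0  1  2  3  4  5  6  7  8  9 10
G :  0  1  0  1  2  0  1  0  1  2  0
G_B(10) = 0.
Combined Grundy value = 2 ⊕ 0 = 2.
A winning move leaves total XOR = 0, i.e. changes one component's Grundy value g to g ⊕ X where X is the current total.
Pile A: need g' = 2⊕2 = 0. Options: 12−2→G=1, 12−4→G=0, 12−6→G=3. Hits: 1.
Pile B: need g' = 0⊕2 = 2. Options: 10−1→G=2, 10−4→G=1. Hits: 1.

2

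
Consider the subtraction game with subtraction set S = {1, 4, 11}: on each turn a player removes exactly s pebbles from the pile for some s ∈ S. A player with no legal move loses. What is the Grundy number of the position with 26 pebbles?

1

G(0) = 0
G(1) = mex{0} = 1
G(2) = mex{1} = 0
G(3) = mex{0} = 1
G(4) = mex{1,0} = 2
G(5) = mex{2,1} = 0
G(6) = mex{0,0} = 1
G(7) = mex{1,1} = 0
G(8) = mex{0,2} = 1
G(9) = mex{1,0} = 2
G(10) = mex{2,1} = 0
G(11) = mex{0,0,0} = 1
G(12) = mex{1,1,1} = 0
G(13) = mex{0,2,0} = 1
G(14) = mex{1,0,1} = 2
G(15) = mex{2,1,2} = 0
G(16) = mex{0,0,0} = 1
G(17) = mex{1,1,1} = 0
G(18) = mex{0,2,0} = 1
G(19) = mex{1,0,1} = 2
G(20) = mex{2,1,2} = 0
G(21) = mex{0,0,0} = 1
G(22) = mex{1,1,1} = 0
G(23) = mex{0,2,0} = 1
G(24) = mex{1,0,1} = 2
G(25) = mex{2,1,2} = 0
G(26) = mex{0,0,0} = 1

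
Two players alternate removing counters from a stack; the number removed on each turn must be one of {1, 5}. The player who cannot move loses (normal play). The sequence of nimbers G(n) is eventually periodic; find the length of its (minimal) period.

G(0) = 0
G(1) = mex{0} = 1
G(2) = mex{1} = 0
G(3) = mex{0} = 1
G(4) = mex{1} = 0
G(5) = mex{0,0} = 1
G(6) = mex{1,1} = 0
G(7) = mex{0,0} = 1
G(8) = mex{1,1} = 0
G(9) = mex{0,0} = 1
G(10) = mex{1,1} = 0
G(11) = mex{0,0} = 1
G(12) = mex{1,1} = 0
G(13) = mex{0,0} = 1
G(14) = mex{1,1} = 0
G(n+2) = G(n) holds for n = 0,…,4 (a full window of length max(S) = 5), so the sequence is purely periodic with period 2.

2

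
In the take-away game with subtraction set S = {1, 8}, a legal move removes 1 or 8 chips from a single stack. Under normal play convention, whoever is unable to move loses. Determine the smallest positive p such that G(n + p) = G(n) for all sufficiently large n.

9

n :  0  1  2  3  4  5  6  7  8  9 10 11 12 13 14 15 16 17 18 19
G :  0  1  0  1  0  1  0  1  2  0  1  0  1  0  1  0  1  2  0  1
G(n+9) = G(n) holds for n = 0,…,7 (a full window of length max(S) = 8), so the sequence is purely periodic with period 9.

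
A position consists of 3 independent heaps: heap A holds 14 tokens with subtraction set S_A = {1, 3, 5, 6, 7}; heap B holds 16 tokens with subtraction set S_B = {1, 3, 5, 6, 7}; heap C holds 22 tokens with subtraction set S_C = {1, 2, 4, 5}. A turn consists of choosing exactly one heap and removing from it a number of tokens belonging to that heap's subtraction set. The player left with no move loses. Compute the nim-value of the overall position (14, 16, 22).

Heap A, S = {1, 3, 5, 6, 7}:
n :  0  1  2  3  4  5  6  7  8  9 10 11 12 13 14
G :  0  1  0  1  0  1  2  3  2  3  2  3  0  1  0
G_A(14) = 0.
Heap B, S = {1, 3, 5, 6, 7}:
n :  0  1  2  3  4  5  6  7  8  9 10 11 12 13 14 15 16
G :  0  1  0  1  0  1  2  3  2  3  2  3  0  1  0  1  0
G_B(16) = 0.
Heap C, S = {1, 2, 4, 5}:
n :  0  1  2  3  4  5  6  7  8  9 10 11 12 13 14 15 16 17 18 19 20 21 22
G :  0  1  2  0  1  2  0  1  2  0  1  2  0  1  2  0  1  2  0  1  2  0  1
G_C(22) = 1.
Combined Grundy value = 0 ⊕ 0 ⊕ 1 = 1.

1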